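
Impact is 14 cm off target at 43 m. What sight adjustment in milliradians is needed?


1 mrad subtends 1 cm per 10 m of range, so adj = error_cm / (dist_m / 10) = 14 / (43/10) = 3.256 mrad

3.256 mrad


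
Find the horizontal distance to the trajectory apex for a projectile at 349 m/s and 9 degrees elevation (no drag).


R = v0^2*sin(2*theta)/g = 349^2*sin(2*9°)/9.81 = 3836.76 m
apex_dist = R/2 = 3836.76/2 = 1918 m

1918 m


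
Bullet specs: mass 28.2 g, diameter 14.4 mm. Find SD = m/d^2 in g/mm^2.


SD = m/d^2 = 28.2/14.4^2 = 0.136 g/mm^2

0.136 g/mm^2


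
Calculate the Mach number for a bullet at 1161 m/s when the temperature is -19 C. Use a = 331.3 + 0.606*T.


a = 331.3 + 0.606*(-19) = 319.786 m/s
M = v/a = 1161/319.786 = 3.631

3.631


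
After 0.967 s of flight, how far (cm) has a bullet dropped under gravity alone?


drop = 0.5*g*t^2 = 0.5*9.81*0.967^2 = 4.58661 m ≈ 458.7 cm

458.7 cm


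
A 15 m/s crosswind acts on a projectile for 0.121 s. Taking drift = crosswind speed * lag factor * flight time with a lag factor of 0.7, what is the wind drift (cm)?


drift = v_wind * lag * t = 15 * 0.7 * 0.121 = 1.2705 m ≈ 127 cm

127 cm


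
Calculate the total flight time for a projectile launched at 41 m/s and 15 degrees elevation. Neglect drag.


T = 2*v0*sin(theta)/g = 2*41*sin(15°)/9.81 = 2.163 s

2.163 s


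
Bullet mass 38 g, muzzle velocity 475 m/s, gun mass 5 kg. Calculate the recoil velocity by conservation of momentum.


v_recoil = m_p * v_p / m_gun = 0.038 * 475 / 5 = 3.61 m/s

3.61 m/s


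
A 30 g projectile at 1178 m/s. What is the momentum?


p = m*v = 0.03*1178 = 35.34 kg·m/s

35.34 kg·m/s


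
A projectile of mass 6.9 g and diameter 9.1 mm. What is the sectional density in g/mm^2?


SD = m/d^2 = 6.9/9.1^2 = 0.08332 g/mm^2

0.08332 g/mm^2


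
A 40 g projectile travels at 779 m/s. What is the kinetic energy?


E = 0.5*m*v^2 = 0.5*0.04*779^2 = 12137 J

12137 J


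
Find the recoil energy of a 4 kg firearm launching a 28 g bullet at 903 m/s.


v_r = m_p*v_p/m_gun = 0.028*903/4 = 6.321 m/s, E_r = 0.5*m_gun*v_r^2 = 0.5*4*6.321^2 = 79.91 J

79.91 J


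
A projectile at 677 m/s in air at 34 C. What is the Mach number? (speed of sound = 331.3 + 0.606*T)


a = 331.3 + 0.606*(34) = 351.904 m/s
M = v/a = 677/351.904 = 1.924

1.924


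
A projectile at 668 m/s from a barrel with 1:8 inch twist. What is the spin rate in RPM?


twist_m = 8*0.0254 = 0.2032 m
spin = v/twist = 668/0.2032 = 3287.402 rev/s
RPM = spin*60 = 3287.402*60 ≈ 197244 RPM

197244 RPM


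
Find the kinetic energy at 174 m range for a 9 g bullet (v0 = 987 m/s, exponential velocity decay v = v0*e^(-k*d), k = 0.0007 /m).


v = v0*exp(-k*d) = 987*exp(-0.0007*174) = 873.816 m/s
E = 0.5*m*v^2 = 0.5*0.009*873.816^2 = 3436 J

3436 J


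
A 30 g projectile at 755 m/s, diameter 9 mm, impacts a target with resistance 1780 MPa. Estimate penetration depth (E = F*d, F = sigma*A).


A = pi*(d/2)^2 = pi*(9/2)^2 = 63.6173 mm^2
E = 0.5*m*v^2 = 0.5*0.03*755^2 = 8550.38 J
depth = E/(sigma*A) = 8550.38 J / (1780 MPa * 63.6173 mm^2) = 8550.38/(1780 * 63.6173) m = 0.0755075 m ≈ 75.51 mm

75.51 mm


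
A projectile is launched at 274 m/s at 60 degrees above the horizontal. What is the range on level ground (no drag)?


R = v0^2 * sin(2*theta) / g = 274^2 * sin(2*60°) / 9.81 = 6628 m

6628 m


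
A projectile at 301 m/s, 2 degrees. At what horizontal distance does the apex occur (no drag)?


R = v0^2*sin(2*theta)/g = 301^2*sin(2*2°)/9.81 = 644.241 m
apex_dist = R/2 = 644.241/2 = 322.1 m

322.1 m


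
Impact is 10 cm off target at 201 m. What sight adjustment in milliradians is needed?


1 mrad subtends 1 cm per 10 m of range, so adj = error_cm / (dist_m / 10) = 10 / (201/10) = 0.4975 mrad

0.4975 mrad


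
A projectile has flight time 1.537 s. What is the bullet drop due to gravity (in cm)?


drop = 0.5*g*t^2 = 0.5*9.81*1.537^2 = 11.5874 m ≈ 1159 cm

1159 cm


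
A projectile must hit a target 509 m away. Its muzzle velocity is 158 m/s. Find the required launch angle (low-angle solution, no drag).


sin(2*theta) = R*g/v0^2 = 509*9.81/158^2 = 0.20002, theta = arcsin(0.20002)/2 = 5.769°

5.769 degrees


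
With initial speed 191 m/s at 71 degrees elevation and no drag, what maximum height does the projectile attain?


H = (v0*sin(theta))^2 / (2g) = (191*sin(71°))^2 / (2*9.81) = 1662 m

1662 m


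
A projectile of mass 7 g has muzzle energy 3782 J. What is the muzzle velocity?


v = sqrt(2*E/m) = sqrt(2*3782/0.007) = 1040 m/s

1040 m/s


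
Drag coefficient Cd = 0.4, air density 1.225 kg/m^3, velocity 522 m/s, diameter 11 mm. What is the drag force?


A = pi*(d/2)^2 = pi*(11/2000)^2 = 9.50332e-05 m^2
Fd = 0.5*Cd*rho*A*v^2 = 0.5*0.4*1.225*9.50332e-05*522^2 = 6.344 N

6.344 N


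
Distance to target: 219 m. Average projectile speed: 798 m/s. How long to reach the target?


t = d/v = 219/798 = 0.2744 s

0.2744 s


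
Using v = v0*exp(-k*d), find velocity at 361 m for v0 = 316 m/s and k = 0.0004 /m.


v = v0*exp(-k*d) = 316*exp(-0.0004*361) = 273.5 m/s

273.5 m/s


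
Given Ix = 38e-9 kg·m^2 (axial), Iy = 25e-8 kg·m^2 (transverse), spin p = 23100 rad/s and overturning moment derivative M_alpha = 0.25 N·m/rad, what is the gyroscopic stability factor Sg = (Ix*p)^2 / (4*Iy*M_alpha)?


Sg = Ix^2 * p^2 / (4 * Iy * M_alpha) = (38e-9)^2 * 23100^2 / (4 * 25e-8 * 0.25) = 3.082

3.082


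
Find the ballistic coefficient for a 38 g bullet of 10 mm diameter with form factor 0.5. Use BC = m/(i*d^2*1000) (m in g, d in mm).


BC = m/(i*d^2*1000) = 38/(0.5 * 10^2 * 1000) = 0.00076

0.00076


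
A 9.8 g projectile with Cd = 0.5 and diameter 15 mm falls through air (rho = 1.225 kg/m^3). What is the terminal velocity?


A = pi*(d/2)^2 = pi*(15/2000)^2 = 1.76715e-04 m^2
vt = sqrt(2mg/(Cd*rho*A)) = sqrt(2*0.0098*9.81/(0.5 * 1.225 * 1.76715e-04)) = 42.15 m/s

42.15 m/s


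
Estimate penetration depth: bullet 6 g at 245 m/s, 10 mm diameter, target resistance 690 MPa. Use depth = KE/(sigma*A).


A = pi*(d/2)^2 = pi*(10/2)^2 = 78.5398 mm^2
E = 0.5*m*v^2 = 0.5*0.006*245^2 = 180.075 J
depth = E/(sigma*A) = 180.075 J / (690 MPa * 78.5398 mm^2) = 180.075/(690 * 78.5398) m = 0.00332288 m ≈ 3.323 mm

3.323 mm


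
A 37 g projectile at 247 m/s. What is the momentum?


p = m*v = 0.037*247 = 9.139 kg·m/s

9.139 kg·m/s


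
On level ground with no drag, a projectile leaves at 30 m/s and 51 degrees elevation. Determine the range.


R = v0^2 * sin(2*theta) / g = 30^2 * sin(2*51°) / 9.81 = 89.74 m

89.74 m


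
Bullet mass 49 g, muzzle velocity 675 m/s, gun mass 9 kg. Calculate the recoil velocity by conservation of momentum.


v_recoil = m_p * v_p / m_gun = 0.049 * 675 / 9 = 3.675 m/s

3.675 m/s


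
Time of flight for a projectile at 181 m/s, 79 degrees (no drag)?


T = 2*v0*sin(theta)/g = 2*181*sin(79°)/9.81 = 36.22 s

36.22 s


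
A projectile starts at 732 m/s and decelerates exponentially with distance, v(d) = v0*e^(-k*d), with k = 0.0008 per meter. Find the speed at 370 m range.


v = v0*exp(-k*d) = 732*exp(-0.0008*370) = 544.5 m/s

544.5 m/s


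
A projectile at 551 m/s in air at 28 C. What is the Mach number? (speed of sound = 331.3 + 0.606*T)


a = 331.3 + 0.606*(28) = 348.268 m/s
M = v/a = 551/348.268 = 1.582

1.582


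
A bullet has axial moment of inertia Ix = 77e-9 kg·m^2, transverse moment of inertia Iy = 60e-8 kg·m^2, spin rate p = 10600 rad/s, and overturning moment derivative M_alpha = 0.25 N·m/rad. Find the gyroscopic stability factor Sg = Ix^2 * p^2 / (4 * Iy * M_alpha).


Sg = Ix^2 * p^2 / (4 * Iy * M_alpha) = (77e-9)^2 * 10600^2 / (4 * 60e-8 * 0.25) = 1.11

1.11


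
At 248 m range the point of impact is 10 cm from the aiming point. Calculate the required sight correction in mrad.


1 mrad subtends 1 cm per 10 m of range, so adj = error_cm / (dist_m / 10) = 10 / (248/10) = 0.4032 mrad

0.4032 mrad


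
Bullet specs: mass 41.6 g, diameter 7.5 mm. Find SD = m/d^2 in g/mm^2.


SD = m/d^2 = 41.6/7.5^2 = 0.7396 g/mm^2

0.7396 g/mm^2


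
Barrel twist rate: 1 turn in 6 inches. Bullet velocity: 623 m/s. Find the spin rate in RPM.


twist_m = 6*0.0254 = 0.1524 m
spin = v/twist = 623/0.1524 = 4087.927 rev/s
RPM = spin*60 = 4087.927*60 ≈ 245276 RPM

245276 RPM


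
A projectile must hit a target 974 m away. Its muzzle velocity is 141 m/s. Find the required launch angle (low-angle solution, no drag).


sin(2*theta) = R*g/v0^2 = 974*9.81/141^2 = 0.480607, theta = arcsin(0.480607)/2 = 14.36°

14.36 degrees


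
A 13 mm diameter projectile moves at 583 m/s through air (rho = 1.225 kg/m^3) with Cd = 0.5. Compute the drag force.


A = pi*(d/2)^2 = pi*(13/2000)^2 = 1.32732e-04 m^2
Fd = 0.5*Cd*rho*A*v^2 = 0.5*0.5*1.225*1.32732e-04*583^2 = 13.82 N

13.82 N


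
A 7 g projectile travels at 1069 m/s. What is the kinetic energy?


E = 0.5*m*v^2 = 0.5*0.007*1069^2 = 4000 J

4000 J


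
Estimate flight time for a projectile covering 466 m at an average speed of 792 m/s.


t = d/v = 466/792 = 0.5884 s

0.5884 s


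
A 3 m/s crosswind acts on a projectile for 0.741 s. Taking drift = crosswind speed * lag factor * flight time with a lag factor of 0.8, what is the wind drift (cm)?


drift = v_wind * lag * t = 3 * 0.8 * 0.741 = 1.7784 m ≈ 177.8 cm

177.8 cm


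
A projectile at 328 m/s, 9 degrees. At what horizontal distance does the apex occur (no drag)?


R = v0^2*sin(2*theta)/g = 328^2*sin(2*9°)/9.81 = 3388.92 m
apex_dist = R/2 = 3388.92/2 = 1694 m

1694 m


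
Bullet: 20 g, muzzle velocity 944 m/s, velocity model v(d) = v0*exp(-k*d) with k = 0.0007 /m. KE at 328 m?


v = v0*exp(-k*d) = 944*exp(-0.0007*328) = 750.34 m/s
E = 0.5*m*v^2 = 0.5*0.02*750.34^2 = 5630 J

5630 J


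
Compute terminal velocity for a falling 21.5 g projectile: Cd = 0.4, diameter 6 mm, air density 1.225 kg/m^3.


A = pi*(d/2)^2 = pi*(6/2000)^2 = 2.82743e-05 m^2
vt = sqrt(2mg/(Cd*rho*A)) = sqrt(2*0.0215*9.81/(0.4 * 1.225 * 2.82743e-05)) = 174.5 m/s

174.5 m/s


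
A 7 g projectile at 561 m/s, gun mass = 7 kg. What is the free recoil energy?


v_r = m_p*v_p/m_gun = 0.007*561/7 = 0.561 m/s, E_r = 0.5*m_gun*v_r^2 = 0.5*7*0.561^2 = 1.102 J

1.102 J


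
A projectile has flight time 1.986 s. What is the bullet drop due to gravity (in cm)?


drop = 0.5*g*t^2 = 0.5*9.81*1.986^2 = 19.3463 m ≈ 1935 cm

1935 cm


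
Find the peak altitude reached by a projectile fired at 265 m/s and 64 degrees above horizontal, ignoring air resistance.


H = (v0*sin(theta))^2 / (2g) = (265*sin(64°))^2 / (2*9.81) = 2891 m

2891 m


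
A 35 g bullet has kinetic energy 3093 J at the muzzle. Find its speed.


v = sqrt(2*E/m) = sqrt(2*3093/0.035) = 420.4 m/s

420.4 m/s


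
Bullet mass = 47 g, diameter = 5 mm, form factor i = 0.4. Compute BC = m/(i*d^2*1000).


BC = m/(i*d^2*1000) = 47/(0.4 * 5^2 * 1000) = 0.0047

0.0047


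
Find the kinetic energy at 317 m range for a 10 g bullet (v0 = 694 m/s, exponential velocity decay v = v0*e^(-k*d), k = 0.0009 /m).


v = v0*exp(-k*d) = 694*exp(-0.0009*317) = 521.741 m/s
E = 0.5*m*v^2 = 0.5*0.01*521.741^2 = 1361 J

1361 J


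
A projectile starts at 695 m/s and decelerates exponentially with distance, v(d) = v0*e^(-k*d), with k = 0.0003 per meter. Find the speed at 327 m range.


v = v0*exp(-k*d) = 695*exp(-0.0003*327) = 630.1 m/s

630.1 m/s


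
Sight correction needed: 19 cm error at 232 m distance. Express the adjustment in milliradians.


1 mrad subtends 1 cm per 10 m of range, so adj = error_cm / (dist_m / 10) = 19 / (232/10) = 0.819 mrad

0.819 mrad


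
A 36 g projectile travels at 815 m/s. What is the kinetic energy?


E = 0.5*m*v^2 = 0.5*0.036*815^2 = 11956 J

11956 J


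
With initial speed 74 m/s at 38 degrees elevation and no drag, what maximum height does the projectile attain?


H = (v0*sin(theta))^2 / (2g) = (74*sin(38°))^2 / (2*9.81) = 105.8 m

105.8 m


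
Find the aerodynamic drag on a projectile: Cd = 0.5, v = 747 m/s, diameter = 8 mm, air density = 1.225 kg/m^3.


A = pi*(d/2)^2 = pi*(8/2000)^2 = 5.02655e-05 m^2
Fd = 0.5*Cd*rho*A*v^2 = 0.5*0.5*1.225*5.02655e-05*747^2 = 8.59 N

8.59 N


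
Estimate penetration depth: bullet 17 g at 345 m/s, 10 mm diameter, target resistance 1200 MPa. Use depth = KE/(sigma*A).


A = pi*(d/2)^2 = pi*(10/2)^2 = 78.5398 mm^2
E = 0.5*m*v^2 = 0.5*0.017*345^2 = 1011.71 J
depth = E/(sigma*A) = 1011.71 J / (1200 MPa * 78.5398 mm^2) = 1011.71/(1200 * 78.5398) m = 0.0107346 m ≈ 10.73 mm

10.73 mm


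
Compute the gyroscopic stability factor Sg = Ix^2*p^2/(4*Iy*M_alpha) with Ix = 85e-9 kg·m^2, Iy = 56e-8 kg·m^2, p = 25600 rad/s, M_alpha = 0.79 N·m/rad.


Sg = Ix^2 * p^2 / (4 * Iy * M_alpha) = (85e-9)^2 * 25600^2 / (4 * 56e-8 * 0.79) = 2.676

2.676


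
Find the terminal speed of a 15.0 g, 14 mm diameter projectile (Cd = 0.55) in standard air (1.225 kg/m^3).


A = pi*(d/2)^2 = pi*(14/2000)^2 = 1.53938e-04 m^2
vt = sqrt(2mg/(Cd*rho*A)) = sqrt(2*0.015*9.81/(0.55 * 1.225 * 1.53938e-04)) = 53.27 m/s

53.27 m/s


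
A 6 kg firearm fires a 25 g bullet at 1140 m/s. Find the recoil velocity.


v_recoil = m_p * v_p / m_gun = 0.025 * 1140 / 6 = 4.75 m/s

4.75 m/s


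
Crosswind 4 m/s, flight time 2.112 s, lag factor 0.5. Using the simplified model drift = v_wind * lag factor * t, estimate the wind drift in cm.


drift = v_wind * lag * t = 4 * 0.5 * 2.112 = 4.224 m ≈ 422.4 cm

422.4 cm


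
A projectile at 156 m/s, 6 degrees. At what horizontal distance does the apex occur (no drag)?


R = v0^2*sin(2*theta)/g = 156^2*sin(2*6°)/9.81 = 515.774 m
apex_dist = R/2 = 515.774/2 = 257.9 m

257.9 m


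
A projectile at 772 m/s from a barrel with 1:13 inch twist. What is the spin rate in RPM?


twist_m = 13*0.0254 = 0.3302 m
spin = v/twist = 772/0.3302 = 2337.977 rev/s
RPM = spin*60 = 2337.977*60 ≈ 140279 RPM

140279 RPM


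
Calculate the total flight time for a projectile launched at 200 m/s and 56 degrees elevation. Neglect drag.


T = 2*v0*sin(theta)/g = 2*200*sin(56°)/9.81 = 33.8 s

33.8 s


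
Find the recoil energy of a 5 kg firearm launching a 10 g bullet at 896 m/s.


v_r = m_p*v_p/m_gun = 0.01*896/5 = 1.792 m/s, E_r = 0.5*m_gun*v_r^2 = 0.5*5*1.792^2 = 8.028 J

8.028 J


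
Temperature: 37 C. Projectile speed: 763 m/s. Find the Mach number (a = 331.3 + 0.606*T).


a = 331.3 + 0.606*(37) = 353.722 m/s
M = v/a = 763/353.722 = 2.157

2.157


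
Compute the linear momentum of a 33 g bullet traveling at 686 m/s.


p = m*v = 0.033*686 = 22.64 kg·m/s

22.64 kg·m/s


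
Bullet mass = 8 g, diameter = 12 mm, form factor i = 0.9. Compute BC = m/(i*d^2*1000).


BC = m/(i*d^2*1000) = 8/(0.9 * 12^2 * 1000) = 6.173e-05

6.173e-05


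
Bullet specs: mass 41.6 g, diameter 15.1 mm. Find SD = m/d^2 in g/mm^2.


SD = m/d^2 = 41.6/15.1^2 = 0.1824 g/mm^2

0.1824 g/mm^2


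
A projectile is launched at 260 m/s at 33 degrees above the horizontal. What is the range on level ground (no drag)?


R = v0^2 * sin(2*theta) / g = 260^2 * sin(2*33°) / 9.81 = 6295 m

6295 m


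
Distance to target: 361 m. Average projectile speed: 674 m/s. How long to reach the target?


t = d/v = 361/674 = 0.5356 s

0.5356 s


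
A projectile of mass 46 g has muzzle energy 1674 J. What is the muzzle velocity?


v = sqrt(2*E/m) = sqrt(2*1674/0.046) = 269.8 m/s

269.8 m/s


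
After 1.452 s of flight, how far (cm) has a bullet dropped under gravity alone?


drop = 0.5*g*t^2 = 0.5*9.81*1.452^2 = 10.3412 m ≈ 1034 cm

1034 cm


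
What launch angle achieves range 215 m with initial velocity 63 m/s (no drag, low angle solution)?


sin(2*theta) = R*g/v0^2 = 215*9.81/63^2 = 0.531406, theta = arcsin(0.531406)/2 = 16.05°

16.05 degrees


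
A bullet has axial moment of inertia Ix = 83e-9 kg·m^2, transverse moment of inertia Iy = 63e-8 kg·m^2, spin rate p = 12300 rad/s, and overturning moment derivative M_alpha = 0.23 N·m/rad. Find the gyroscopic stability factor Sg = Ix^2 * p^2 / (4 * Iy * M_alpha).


Sg = Ix^2 * p^2 / (4 * Iy * M_alpha) = (83e-9)^2 * 12300^2 / (4 * 63e-8 * 0.23) = 1.798

1.798


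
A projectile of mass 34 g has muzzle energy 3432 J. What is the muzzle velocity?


v = sqrt(2*E/m) = sqrt(2*3432/0.034) = 449.3 m/s

449.3 m/s


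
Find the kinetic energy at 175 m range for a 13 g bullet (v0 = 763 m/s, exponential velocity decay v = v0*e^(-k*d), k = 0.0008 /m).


v = v0*exp(-k*d) = 763*exp(-0.0008*175) = 663.32 m/s
E = 0.5*m*v^2 = 0.5*0.013*663.32^2 = 2860 J

2860 J


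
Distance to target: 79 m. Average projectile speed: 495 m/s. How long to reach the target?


t = d/v = 79/495 = 0.1596 s

0.1596 s


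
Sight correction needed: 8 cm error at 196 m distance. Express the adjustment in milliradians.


1 mrad subtends 1 cm per 10 m of range, so adj = error_cm / (dist_m / 10) = 8 / (196/10) = 0.4082 mrad

0.4082 mrad


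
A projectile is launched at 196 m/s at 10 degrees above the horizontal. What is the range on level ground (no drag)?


R = v0^2 * sin(2*theta) / g = 196^2 * sin(2*10°) / 9.81 = 1339 m

1339 m


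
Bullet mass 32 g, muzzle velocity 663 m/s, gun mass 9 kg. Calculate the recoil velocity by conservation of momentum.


v_recoil = m_p * v_p / m_gun = 0.032 * 663 / 9 = 2.357 m/s

2.357 m/s


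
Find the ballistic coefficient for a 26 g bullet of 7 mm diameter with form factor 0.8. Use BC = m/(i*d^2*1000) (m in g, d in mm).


BC = m/(i*d^2*1000) = 26/(0.8 * 7^2 * 1000) = 0.0006633

0.0006633


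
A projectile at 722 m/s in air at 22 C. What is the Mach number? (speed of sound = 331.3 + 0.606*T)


a = 331.3 + 0.606*(22) = 344.632 m/s
M = v/a = 722/344.632 = 2.095

2.095


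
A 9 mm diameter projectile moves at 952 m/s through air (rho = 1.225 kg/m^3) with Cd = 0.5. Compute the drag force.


A = pi*(d/2)^2 = pi*(9/2000)^2 = 6.36173e-05 m^2
Fd = 0.5*Cd*rho*A*v^2 = 0.5*0.5*1.225*6.36173e-05*952^2 = 17.66 N

17.66 N


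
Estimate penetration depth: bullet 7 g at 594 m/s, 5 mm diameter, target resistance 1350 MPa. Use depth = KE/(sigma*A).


A = pi*(d/2)^2 = pi*(5/2)^2 = 19.635 mm^2
E = 0.5*m*v^2 = 0.5*0.007*594^2 = 1234.93 J
depth = E/(sigma*A) = 1234.93 J / (1350 MPa * 19.635 mm^2) = 1234.93/(1350 * 19.635) m = 0.0465883 m ≈ 46.59 mm

46.59 mm


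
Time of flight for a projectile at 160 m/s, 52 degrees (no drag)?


T = 2*v0*sin(theta)/g = 2*160*sin(52°)/9.81 = 25.7 s

25.7 s


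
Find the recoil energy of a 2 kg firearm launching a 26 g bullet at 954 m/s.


v_r = m_p*v_p/m_gun = 0.026*954/2 = 12.402 m/s, E_r = 0.5*m_gun*v_r^2 = 0.5*2*12.402^2 = 153.8 J

153.8 J


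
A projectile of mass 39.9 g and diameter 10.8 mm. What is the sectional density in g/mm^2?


SD = m/d^2 = 39.9/10.8^2 = 0.3421 g/mm^2

0.3421 g/mm^2


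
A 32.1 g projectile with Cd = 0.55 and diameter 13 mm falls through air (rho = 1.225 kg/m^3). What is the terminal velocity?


A = pi*(d/2)^2 = pi*(13/2000)^2 = 1.32732e-04 m^2
vt = sqrt(2mg/(Cd*rho*A)) = sqrt(2*0.0321*9.81/(0.55 * 1.225 * 1.32732e-04)) = 83.92 m/s

83.92 m/s


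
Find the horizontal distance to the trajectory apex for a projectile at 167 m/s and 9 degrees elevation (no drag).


R = v0^2*sin(2*theta)/g = 167^2*sin(2*9°)/9.81 = 878.509 m
apex_dist = R/2 = 878.509/2 = 439.3 m

439.3 m


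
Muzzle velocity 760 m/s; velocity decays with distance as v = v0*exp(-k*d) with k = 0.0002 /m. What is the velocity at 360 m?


v = v0*exp(-k*d) = 760*exp(-0.0002*360) = 707.2 m/s

707.2 m/s


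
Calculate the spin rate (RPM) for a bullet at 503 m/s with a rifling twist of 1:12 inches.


twist_m = 12*0.0254 = 0.3048 m
spin = v/twist = 503/0.3048 = 1650.262 rev/s
RPM = spin*60 = 1650.262*60 ≈ 99016 RPM

99016 RPM


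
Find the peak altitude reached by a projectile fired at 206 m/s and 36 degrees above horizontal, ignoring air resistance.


H = (v0*sin(theta))^2 / (2g) = (206*sin(36°))^2 / (2*9.81) = 747.3 m

747.3 m


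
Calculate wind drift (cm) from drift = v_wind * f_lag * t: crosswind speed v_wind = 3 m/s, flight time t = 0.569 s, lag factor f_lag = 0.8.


drift = v_wind * lag * t = 3 * 0.8 * 0.569 = 1.3656 m ≈ 136.6 cm

136.6 cm


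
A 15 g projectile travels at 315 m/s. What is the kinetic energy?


E = 0.5*m*v^2 = 0.5*0.015*315^2 = 744.2 J

744.2 J


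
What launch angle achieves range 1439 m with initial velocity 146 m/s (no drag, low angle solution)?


sin(2*theta) = R*g/v0^2 = 1439*9.81/146^2 = 0.662253, theta = arcsin(0.662253)/2 = 20.74°

20.74 degrees


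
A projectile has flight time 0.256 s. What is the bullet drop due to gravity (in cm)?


drop = 0.5*g*t^2 = 0.5*9.81*0.256^2 = 0.321454 m ≈ 32.15 cm

32.15 cm


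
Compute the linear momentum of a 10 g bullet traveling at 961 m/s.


p = m*v = 0.01*961 = 9.61 kg·m/s

9.61 kg·m/s


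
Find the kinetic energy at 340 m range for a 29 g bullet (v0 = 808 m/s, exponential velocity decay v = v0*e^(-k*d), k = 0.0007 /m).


v = v0*exp(-k*d) = 808*exp(-0.0007*340) = 636.868 m/s
E = 0.5*m*v^2 = 0.5*0.029*636.868^2 = 5881 J

5881 J


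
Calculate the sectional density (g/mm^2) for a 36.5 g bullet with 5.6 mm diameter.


SD = m/d^2 = 36.5/5.6^2 = 1.164 g/mm^2

1.164 g/mm^2


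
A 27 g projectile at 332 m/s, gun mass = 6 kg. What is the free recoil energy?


v_r = m_p*v_p/m_gun = 0.027*332/6 = 1.494 m/s, E_r = 0.5*m_gun*v_r^2 = 0.5*6*1.494^2 = 6.696 J

6.696 J


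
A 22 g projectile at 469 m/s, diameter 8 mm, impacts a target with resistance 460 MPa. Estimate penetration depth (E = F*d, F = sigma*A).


A = pi*(d/2)^2 = pi*(8/2)^2 = 50.2655 mm^2
E = 0.5*m*v^2 = 0.5*0.022*469^2 = 2419.57 J
depth = E/(sigma*A) = 2419.57 J / (460 MPa * 50.2655 mm^2) = 2419.57/(460 * 50.2655) m = 0.104643 m ≈ 104.6 mm

104.6 mm


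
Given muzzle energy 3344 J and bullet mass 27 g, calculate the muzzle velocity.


v = sqrt(2*E/m) = sqrt(2*3344/0.027) = 497.7 m/s

497.7 m/s


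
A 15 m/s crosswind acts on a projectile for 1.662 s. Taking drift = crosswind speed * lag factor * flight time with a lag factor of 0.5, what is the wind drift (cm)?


drift = v_wind * lag * t = 15 * 0.5 * 1.662 = 12.465 m ≈ 1246 cm

1246 cm


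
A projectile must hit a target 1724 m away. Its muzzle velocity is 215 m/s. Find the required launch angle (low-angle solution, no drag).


sin(2*theta) = R*g/v0^2 = 1724*9.81/215^2 = 0.365872, theta = arcsin(0.365872)/2 = 10.73°

10.73 degrees


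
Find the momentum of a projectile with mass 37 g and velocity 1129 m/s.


p = m*v = 0.037*1129 = 41.77 kg·m/s

41.77 kg·m/s


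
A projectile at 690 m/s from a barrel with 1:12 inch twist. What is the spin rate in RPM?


twist_m = 12*0.0254 = 0.3048 m
spin = v/twist = 690/0.3048 = 2263.78 rev/s
RPM = spin*60 = 2263.78*60 ≈ 135827 RPM

135827 RPM


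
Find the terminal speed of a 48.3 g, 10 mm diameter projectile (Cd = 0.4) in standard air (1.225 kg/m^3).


A = pi*(d/2)^2 = pi*(10/2000)^2 = 7.85398e-05 m^2
vt = sqrt(2mg/(Cd*rho*A)) = sqrt(2*0.0483*9.81/(0.4 * 1.225 * 7.85398e-05)) = 156.9 m/s

156.9 m/s


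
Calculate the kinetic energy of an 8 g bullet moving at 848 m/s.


E = 0.5*m*v^2 = 0.5*0.008*848^2 = 2876 J

2876 J


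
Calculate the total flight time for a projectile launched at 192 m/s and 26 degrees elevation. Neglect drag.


T = 2*v0*sin(theta)/g = 2*192*sin(26°)/9.81 = 17.16 s

17.16 s


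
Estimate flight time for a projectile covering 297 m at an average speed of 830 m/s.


t = d/v = 297/830 = 0.3578 s

0.3578 s


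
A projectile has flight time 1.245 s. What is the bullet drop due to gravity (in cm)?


drop = 0.5*g*t^2 = 0.5*9.81*1.245^2 = 7.60287 m ≈ 760.3 cm

760.3 cm


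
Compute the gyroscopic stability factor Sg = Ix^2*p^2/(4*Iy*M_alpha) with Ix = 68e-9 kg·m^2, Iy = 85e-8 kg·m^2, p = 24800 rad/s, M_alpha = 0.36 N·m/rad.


Sg = Ix^2 * p^2 / (4 * Iy * M_alpha) = (68e-9)^2 * 24800^2 / (4 * 85e-8 * 0.36) = 2.323

2.323


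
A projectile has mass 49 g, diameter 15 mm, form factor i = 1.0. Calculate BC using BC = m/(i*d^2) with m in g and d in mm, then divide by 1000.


BC = m/(i*d^2*1000) = 49/(1.0 * 15^2 * 1000) = 0.0002178

0.0002178


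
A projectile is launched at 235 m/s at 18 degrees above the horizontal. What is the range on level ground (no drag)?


R = v0^2 * sin(2*theta) / g = 235^2 * sin(2*18°) / 9.81 = 3309 m

3309 m


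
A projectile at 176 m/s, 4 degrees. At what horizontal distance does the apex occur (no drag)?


R = v0^2*sin(2*theta)/g = 176^2*sin(2*4°)/9.81 = 439.452 m
apex_dist = R/2 = 439.452/2 = 219.7 m

219.7 m


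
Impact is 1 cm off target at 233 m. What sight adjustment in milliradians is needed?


1 mrad subtends 1 cm per 10 m of range, so adj = error_cm / (dist_m / 10) = 1 / (233/10) = 0.04292 mrad

0.04292 mrad


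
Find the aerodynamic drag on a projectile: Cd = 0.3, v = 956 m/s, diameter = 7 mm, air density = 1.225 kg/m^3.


A = pi*(d/2)^2 = pi*(7/2000)^2 = 3.84845e-05 m^2
Fd = 0.5*Cd*rho*A*v^2 = 0.5*0.3*1.225*3.84845e-05*956^2 = 6.463 N

6.463 N


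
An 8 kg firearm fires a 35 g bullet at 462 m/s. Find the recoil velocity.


v_recoil = m_p * v_p / m_gun = 0.035 * 462 / 8 = 2.021 m/s

2.021 m/s


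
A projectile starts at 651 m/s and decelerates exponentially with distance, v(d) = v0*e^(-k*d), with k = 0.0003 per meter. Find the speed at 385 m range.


v = v0*exp(-k*d) = 651*exp(-0.0003*385) = 580 m/s

580 m/s


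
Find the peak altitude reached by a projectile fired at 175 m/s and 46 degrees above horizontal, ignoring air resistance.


H = (v0*sin(theta))^2 / (2g) = (175*sin(46°))^2 / (2*9.81) = 807.7 m

807.7 m


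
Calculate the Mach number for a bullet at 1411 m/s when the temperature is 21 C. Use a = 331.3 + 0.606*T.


a = 331.3 + 0.606*(21) = 344.026 m/s
M = v/a = 1411/344.026 = 4.101

4.101


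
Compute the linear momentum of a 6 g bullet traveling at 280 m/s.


p = m*v = 0.006*280 = 1.68 kg·m/s

1.68 kg·m/s


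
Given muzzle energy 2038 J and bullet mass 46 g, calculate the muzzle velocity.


v = sqrt(2*E/m) = sqrt(2*2038/0.046) = 297.7 m/s

297.7 m/s


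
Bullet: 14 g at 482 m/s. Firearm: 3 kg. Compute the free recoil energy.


v_r = m_p*v_p/m_gun = 0.014*482/3 = 2.24933 m/s, E_r = 0.5*m_gun*v_r^2 = 0.5*3*2.24933^2 = 7.589 J

7.589 J


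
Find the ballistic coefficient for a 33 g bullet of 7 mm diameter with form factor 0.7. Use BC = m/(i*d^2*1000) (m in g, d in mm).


BC = m/(i*d^2*1000) = 33/(0.7 * 7^2 * 1000) = 0.0009621

0.0009621


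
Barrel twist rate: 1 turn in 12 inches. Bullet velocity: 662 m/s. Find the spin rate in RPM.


twist_m = 12*0.0254 = 0.3048 m
spin = v/twist = 662/0.3048 = 2171.916 rev/s
RPM = spin*60 = 2171.916*60 ≈ 130315 RPM

130315 RPM


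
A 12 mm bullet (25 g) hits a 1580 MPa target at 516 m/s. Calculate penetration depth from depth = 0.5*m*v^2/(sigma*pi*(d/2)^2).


A = pi*(d/2)^2 = pi*(12/2)^2 = 113.097 mm^2
E = 0.5*m*v^2 = 0.5*0.025*516^2 = 3328.2 J
depth = E/(sigma*A) = 3328.2 J / (1580 MPa * 113.097 mm^2) = 3328.2/(1580 * 113.097) m = 0.0186252 m ≈ 18.63 mm

18.63 mm


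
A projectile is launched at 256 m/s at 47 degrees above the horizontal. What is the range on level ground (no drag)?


R = v0^2 * sin(2*theta) / g = 256^2 * sin(2*47°) / 9.81 = 6664 m

6664 m


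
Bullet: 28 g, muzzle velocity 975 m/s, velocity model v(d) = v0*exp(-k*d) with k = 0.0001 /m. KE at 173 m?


v = v0*exp(-k*d) = 975*exp(-0.0001*173) = 958.278 m/s
E = 0.5*m*v^2 = 0.5*0.028*958.278^2 = 12856 J

12856 J


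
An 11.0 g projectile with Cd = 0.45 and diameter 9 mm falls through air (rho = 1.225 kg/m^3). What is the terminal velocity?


A = pi*(d/2)^2 = pi*(9/2000)^2 = 6.36173e-05 m^2
vt = sqrt(2mg/(Cd*rho*A)) = sqrt(2*0.011*9.81/(0.45 * 1.225 * 6.36173e-05)) = 78.45 m/s

78.45 m/s


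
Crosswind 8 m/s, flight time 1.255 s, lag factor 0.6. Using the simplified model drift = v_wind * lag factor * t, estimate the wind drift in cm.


drift = v_wind * lag * t = 8 * 0.6 * 1.255 = 6.024 m ≈ 602.4 cm

602.4 cm


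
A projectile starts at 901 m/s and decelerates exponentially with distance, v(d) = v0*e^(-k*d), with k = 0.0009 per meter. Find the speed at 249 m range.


v = v0*exp(-k*d) = 901*exp(-0.0009*249) = 720.1 m/s

720.1 m/s


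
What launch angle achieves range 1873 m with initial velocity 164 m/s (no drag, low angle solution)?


sin(2*theta) = R*g/v0^2 = 1873*9.81/164^2 = 0.683155, theta = arcsin(0.683155)/2 = 21.55°

21.55 degrees


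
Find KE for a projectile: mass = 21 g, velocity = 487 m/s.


E = 0.5*m*v^2 = 0.5*0.021*487^2 = 2490 J

2490 J


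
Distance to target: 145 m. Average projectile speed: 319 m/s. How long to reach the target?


t = d/v = 145/319 = 0.4545 s

0.4545 s


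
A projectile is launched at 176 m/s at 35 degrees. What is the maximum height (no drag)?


H = (v0*sin(theta))^2 / (2g) = (176*sin(35°))^2 / (2*9.81) = 519.4 m

519.4 m


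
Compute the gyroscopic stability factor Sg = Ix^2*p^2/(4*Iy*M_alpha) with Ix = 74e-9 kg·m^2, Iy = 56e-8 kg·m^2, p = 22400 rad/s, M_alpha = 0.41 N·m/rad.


Sg = Ix^2 * p^2 / (4 * Iy * M_alpha) = (74e-9)^2 * 22400^2 / (4 * 56e-8 * 0.41) = 2.992

2.992


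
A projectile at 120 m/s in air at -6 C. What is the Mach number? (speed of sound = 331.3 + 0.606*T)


a = 331.3 + 0.606*(-6) = 327.664 m/s
M = v/a = 120/327.664 = 0.3662

0.3662


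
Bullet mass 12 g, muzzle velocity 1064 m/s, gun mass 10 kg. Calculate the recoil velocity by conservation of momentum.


v_recoil = m_p * v_p / m_gun = 0.012 * 1064 / 10 = 1.277 m/s

1.277 m/s


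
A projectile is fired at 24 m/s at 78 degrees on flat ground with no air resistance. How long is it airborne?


T = 2*v0*sin(theta)/g = 2*24*sin(78°)/9.81 = 4.786 s

4.786 s


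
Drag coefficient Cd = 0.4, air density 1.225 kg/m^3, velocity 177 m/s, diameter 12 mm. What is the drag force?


A = pi*(d/2)^2 = pi*(12/2000)^2 = 1.13097e-04 m^2
Fd = 0.5*Cd*rho*A*v^2 = 0.5*0.4*1.225*1.13097e-04*177^2 = 0.8681 N

0.8681 N


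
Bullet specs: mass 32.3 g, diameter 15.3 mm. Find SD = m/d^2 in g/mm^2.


SD = m/d^2 = 32.3/15.3^2 = 0.138 g/mm^2

0.138 g/mm^2


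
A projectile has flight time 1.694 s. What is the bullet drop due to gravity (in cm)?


drop = 0.5*g*t^2 = 0.5*9.81*1.694^2 = 14.0756 m ≈ 1408 cm

1408 cm


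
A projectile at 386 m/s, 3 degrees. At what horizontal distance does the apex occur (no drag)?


R = v0^2*sin(2*theta)/g = 386^2*sin(2*3°)/9.81 = 1587.6 m
apex_dist = R/2 = 1587.6/2 = 793.8 m

793.8 m


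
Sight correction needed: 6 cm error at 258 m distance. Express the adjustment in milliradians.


1 mrad subtends 1 cm per 10 m of range, so adj = error_cm / (dist_m / 10) = 6 / (258/10) = 0.2326 mrad

0.2326 mrad


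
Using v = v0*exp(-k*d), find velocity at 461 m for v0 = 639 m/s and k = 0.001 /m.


v = v0*exp(-k*d) = 639*exp(-0.001*461) = 403 m/s

403 m/s


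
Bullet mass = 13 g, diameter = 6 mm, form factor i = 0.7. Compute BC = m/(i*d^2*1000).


BC = m/(i*d^2*1000) = 13/(0.7 * 6^2 * 1000) = 0.0005159

0.0005159


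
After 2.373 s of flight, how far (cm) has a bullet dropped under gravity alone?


drop = 0.5*g*t^2 = 0.5*9.81*2.373^2 = 27.6207 m ≈ 2762 cm

2762 cm


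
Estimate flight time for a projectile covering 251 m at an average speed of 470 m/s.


t = d/v = 251/470 = 0.534 s

0.534 s


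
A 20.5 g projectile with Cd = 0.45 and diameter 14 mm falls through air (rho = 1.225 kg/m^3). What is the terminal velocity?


A = pi*(d/2)^2 = pi*(14/2000)^2 = 1.53938e-04 m^2
vt = sqrt(2mg/(Cd*rho*A)) = sqrt(2*0.0205*9.81/(0.45 * 1.225 * 1.53938e-04)) = 68.85 m/s

68.85 m/s


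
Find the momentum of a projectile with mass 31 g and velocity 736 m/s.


p = m*v = 0.031*736 = 22.82 kg·m/s

22.82 kg·m/s


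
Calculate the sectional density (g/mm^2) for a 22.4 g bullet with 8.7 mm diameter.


SD = m/d^2 = 22.4/8.7^2 = 0.2959 g/mm^2

0.2959 g/mm^2


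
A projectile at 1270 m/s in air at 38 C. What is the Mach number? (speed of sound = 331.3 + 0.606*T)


a = 331.3 + 0.606*(38) = 354.328 m/s
M = v/a = 1270/354.328 = 3.584

3.584


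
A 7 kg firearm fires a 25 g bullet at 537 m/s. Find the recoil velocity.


v_recoil = m_p * v_p / m_gun = 0.025 * 537 / 7 = 1.918 m/s

1.918 m/s


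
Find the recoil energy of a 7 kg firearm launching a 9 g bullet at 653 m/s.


v_r = m_p*v_p/m_gun = 0.009*653/7 = 0.839571 m/s, E_r = 0.5*m_gun*v_r^2 = 0.5*7*0.839571^2 = 2.467 J

2.467 J


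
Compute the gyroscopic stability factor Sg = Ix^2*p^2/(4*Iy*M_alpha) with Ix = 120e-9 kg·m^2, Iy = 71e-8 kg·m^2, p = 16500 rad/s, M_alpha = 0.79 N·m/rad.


Sg = Ix^2 * p^2 / (4 * Iy * M_alpha) = (120e-9)^2 * 16500^2 / (4 * 71e-8 * 0.79) = 1.747

1.747


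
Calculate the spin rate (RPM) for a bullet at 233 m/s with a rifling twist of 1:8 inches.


twist_m = 8*0.0254 = 0.2032 m
spin = v/twist = 233/0.2032 = 1146.654 rev/s
RPM = spin*60 = 1146.654*60 ≈ 68799 RPM

68799 RPM


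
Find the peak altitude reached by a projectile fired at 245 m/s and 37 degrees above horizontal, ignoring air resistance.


H = (v0*sin(theta))^2 / (2g) = (245*sin(37°))^2 / (2*9.81) = 1108 m

1108 m


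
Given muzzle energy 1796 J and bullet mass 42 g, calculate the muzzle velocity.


v = sqrt(2*E/m) = sqrt(2*1796/0.042) = 292.4 m/s

292.4 m/s


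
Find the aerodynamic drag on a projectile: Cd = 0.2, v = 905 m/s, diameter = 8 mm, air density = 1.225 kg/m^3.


A = pi*(d/2)^2 = pi*(8/2000)^2 = 5.02655e-05 m^2
Fd = 0.5*Cd*rho*A*v^2 = 0.5*0.2*1.225*5.02655e-05*905^2 = 5.043 N

5.043 N


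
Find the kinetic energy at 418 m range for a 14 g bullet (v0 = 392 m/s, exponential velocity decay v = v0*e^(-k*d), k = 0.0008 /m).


v = v0*exp(-k*d) = 392*exp(-0.0008*418) = 280.581 m/s
E = 0.5*m*v^2 = 0.5*0.014*280.581^2 = 551.1 J

551.1 J


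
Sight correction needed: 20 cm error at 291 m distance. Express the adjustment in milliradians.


1 mrad subtends 1 cm per 10 m of range, so adj = error_cm / (dist_m / 10) = 20 / (291/10) = 0.6873 mrad

0.6873 mrad


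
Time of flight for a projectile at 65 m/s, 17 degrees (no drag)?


T = 2*v0*sin(theta)/g = 2*65*sin(17°)/9.81 = 3.874 s

3.874 s


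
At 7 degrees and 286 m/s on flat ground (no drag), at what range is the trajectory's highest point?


R = v0^2*sin(2*theta)/g = 286^2*sin(2*7°)/9.81 = 2017.15 m
apex_dist = R/2 = 2017.15/2 = 1009 m

1009 m


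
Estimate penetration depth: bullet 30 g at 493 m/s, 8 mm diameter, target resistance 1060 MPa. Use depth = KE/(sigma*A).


A = pi*(d/2)^2 = pi*(8/2)^2 = 50.2655 mm^2
E = 0.5*m*v^2 = 0.5*0.03*493^2 = 3645.73 J
depth = E/(sigma*A) = 3645.73 J / (1060 MPa * 50.2655 mm^2) = 3645.73/(1060 * 50.2655) m = 0.0684241 m ≈ 68.42 mm

68.42 mm


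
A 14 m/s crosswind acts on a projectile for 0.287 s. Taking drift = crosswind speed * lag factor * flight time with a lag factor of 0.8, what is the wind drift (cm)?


drift = v_wind * lag * t = 14 * 0.8 * 0.287 = 3.2144 m ≈ 321.4 cm

321.4 cm


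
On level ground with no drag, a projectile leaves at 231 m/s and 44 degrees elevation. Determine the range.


R = v0^2 * sin(2*theta) / g = 231^2 * sin(2*44°) / 9.81 = 5436 m

5436 m


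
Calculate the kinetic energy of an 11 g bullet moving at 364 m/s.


E = 0.5*m*v^2 = 0.5*0.011*364^2 = 728.7 J

728.7 J


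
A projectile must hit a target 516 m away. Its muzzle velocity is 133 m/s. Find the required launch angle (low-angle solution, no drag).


sin(2*theta) = R*g/v0^2 = 516*9.81/133^2 = 0.286164, theta = arcsin(0.286164)/2 = 8.314°

8.314 degrees


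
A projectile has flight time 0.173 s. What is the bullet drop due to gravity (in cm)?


drop = 0.5*g*t^2 = 0.5*9.81*0.173^2 = 0.146802 m ≈ 14.68 cm

14.68 cm


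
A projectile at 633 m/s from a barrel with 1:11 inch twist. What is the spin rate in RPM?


twist_m = 11*0.0254 = 0.2794 m
spin = v/twist = 633/0.2794 = 2265.569 rev/s
RPM = spin*60 = 2265.569*60 ≈ 135934 RPM

135934 RPM


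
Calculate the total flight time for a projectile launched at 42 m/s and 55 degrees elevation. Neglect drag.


T = 2*v0*sin(theta)/g = 2*42*sin(55°)/9.81 = 7.014 s

7.014 s


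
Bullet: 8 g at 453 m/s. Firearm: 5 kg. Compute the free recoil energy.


v_r = m_p*v_p/m_gun = 0.008*453/5 = 0.7248 m/s, E_r = 0.5*m_gun*v_r^2 = 0.5*5*0.7248^2 = 1.313 J

1.313 J


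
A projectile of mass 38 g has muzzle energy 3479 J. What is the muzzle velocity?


v = sqrt(2*E/m) = sqrt(2*3479/0.038) = 427.9 m/s

427.9 m/s


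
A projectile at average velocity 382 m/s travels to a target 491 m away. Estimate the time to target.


t = d/v = 491/382 = 1.285 s

1.285 s


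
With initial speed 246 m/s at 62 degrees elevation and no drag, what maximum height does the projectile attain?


H = (v0*sin(theta))^2 / (2g) = (246*sin(62°))^2 / (2*9.81) = 2405 m

2405 m


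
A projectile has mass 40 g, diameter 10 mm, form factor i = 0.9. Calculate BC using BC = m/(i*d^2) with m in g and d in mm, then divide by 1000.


BC = m/(i*d^2*1000) = 40/(0.9 * 10^2 * 1000) = 0.0004444

0.0004444


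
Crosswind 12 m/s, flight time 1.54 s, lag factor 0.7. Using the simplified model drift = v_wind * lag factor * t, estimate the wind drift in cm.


drift = v_wind * lag * t = 12 * 0.7 * 1.54 = 12.936 m ≈ 1294 cm

1294 cm


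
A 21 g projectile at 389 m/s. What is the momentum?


p = m*v = 0.021*389 = 8.169 kg·m/s

8.169 kg·m/s


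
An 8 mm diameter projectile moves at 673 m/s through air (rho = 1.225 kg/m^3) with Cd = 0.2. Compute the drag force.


A = pi*(d/2)^2 = pi*(8/2000)^2 = 5.02655e-05 m^2
Fd = 0.5*Cd*rho*A*v^2 = 0.5*0.2*1.225*5.02655e-05*673^2 = 2.789 N

2.789 N


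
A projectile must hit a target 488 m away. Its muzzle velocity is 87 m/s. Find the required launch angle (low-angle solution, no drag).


sin(2*theta) = R*g/v0^2 = 488*9.81/87^2 = 0.632485, theta = arcsin(0.632485)/2 = 19.62°

19.62 degrees


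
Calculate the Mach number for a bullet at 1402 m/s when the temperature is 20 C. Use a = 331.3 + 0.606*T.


a = 331.3 + 0.606*(20) = 343.42 m/s
M = v/a = 1402/343.42 = 4.082

4.082


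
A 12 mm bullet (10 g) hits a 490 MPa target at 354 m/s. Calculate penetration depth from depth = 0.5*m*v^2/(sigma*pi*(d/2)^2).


A = pi*(d/2)^2 = pi*(12/2)^2 = 113.097 mm^2
E = 0.5*m*v^2 = 0.5*0.01*354^2 = 626.58 J
depth = E/(sigma*A) = 626.58 J / (490 MPa * 113.097 mm^2) = 626.58/(490 * 113.097) m = 0.0113065 m ≈ 11.31 mm

11.31 mm


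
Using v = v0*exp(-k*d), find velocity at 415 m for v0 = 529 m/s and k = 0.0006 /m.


v = v0*exp(-k*d) = 529*exp(-0.0006*415) = 412.4 m/s

412.4 m/s


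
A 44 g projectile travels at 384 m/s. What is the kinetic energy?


E = 0.5*m*v^2 = 0.5*0.044*384^2 = 3244 J

3244 J


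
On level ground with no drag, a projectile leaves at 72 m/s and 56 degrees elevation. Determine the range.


R = v0^2 * sin(2*theta) / g = 72^2 * sin(2*56°) / 9.81 = 490 m

490 m


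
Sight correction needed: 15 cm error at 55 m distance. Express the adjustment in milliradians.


1 mrad subtends 1 cm per 10 m of range, so adj = error_cm / (dist_m / 10) = 15 / (55/10) = 2.727 mrad

2.727 mrad


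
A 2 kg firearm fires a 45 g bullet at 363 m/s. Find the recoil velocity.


v_recoil = m_p * v_p / m_gun = 0.045 * 363 / 2 = 8.168 m/s

8.168 m/s
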